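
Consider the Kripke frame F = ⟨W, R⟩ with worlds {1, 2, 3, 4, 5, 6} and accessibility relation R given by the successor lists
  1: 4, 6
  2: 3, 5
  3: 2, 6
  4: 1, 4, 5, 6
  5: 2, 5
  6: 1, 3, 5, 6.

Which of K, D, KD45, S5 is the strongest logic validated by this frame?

D

Serial (axiom D): yes — every world has a successor (e.g. 1 R 4).
Euclidean (axiom 5): no — 1 R 6 and 1 R 4, but not 6 R 4.
Transitive (axiom 4): no — 1 R 4 and 4 R 5, but not 1 R 5.
Reflexive (axiom T): no — 1 is not related to itself.
So F validates K, D; KD45 would additionally require R to be Euclidean and transitive. The strongest is D.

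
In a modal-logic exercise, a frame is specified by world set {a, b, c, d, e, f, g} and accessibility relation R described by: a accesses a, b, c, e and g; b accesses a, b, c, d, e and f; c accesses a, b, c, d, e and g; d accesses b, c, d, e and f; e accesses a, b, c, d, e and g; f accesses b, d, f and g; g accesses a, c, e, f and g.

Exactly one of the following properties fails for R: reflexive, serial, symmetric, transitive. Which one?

transitive

Reflexive: yes — every world is R-related to itself.
Serial: yes — every world has a successor (e.g. a R a).
Symmetric: yes — every pair in R has its reverse in R.
Transitive: no — a R b and b R d, but not a R d.
Only transitive fails.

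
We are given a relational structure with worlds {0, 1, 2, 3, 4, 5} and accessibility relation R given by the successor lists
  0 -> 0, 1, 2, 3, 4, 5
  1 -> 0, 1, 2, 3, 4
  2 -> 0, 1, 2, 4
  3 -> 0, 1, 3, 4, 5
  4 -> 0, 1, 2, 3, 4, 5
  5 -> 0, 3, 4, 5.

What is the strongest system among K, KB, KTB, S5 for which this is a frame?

Symmetric (axiom B): yes — every pair in R has its reverse in R.
Reflexive (axiom T): yes — every world is R-related to itself.
Euclidean (axiom 5): no — 0 R 1 and 0 R 5, but not 1 R 5.
So F validates K, KB, KTB; S5 would additionally require R to be Euclidean. The strongest is KTB.

KTB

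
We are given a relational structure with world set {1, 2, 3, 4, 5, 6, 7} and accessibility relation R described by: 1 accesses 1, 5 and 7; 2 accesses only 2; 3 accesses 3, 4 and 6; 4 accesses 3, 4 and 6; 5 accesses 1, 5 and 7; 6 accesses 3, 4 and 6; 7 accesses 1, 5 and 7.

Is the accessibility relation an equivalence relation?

Reflexive: yes — every world is R-related to itself.
Symmetric: yes — every pair in R has its reverse in R.
Transitive: yes — every two-step R-path is closed by a direct edge.
So R is an equivalence relation.

Yes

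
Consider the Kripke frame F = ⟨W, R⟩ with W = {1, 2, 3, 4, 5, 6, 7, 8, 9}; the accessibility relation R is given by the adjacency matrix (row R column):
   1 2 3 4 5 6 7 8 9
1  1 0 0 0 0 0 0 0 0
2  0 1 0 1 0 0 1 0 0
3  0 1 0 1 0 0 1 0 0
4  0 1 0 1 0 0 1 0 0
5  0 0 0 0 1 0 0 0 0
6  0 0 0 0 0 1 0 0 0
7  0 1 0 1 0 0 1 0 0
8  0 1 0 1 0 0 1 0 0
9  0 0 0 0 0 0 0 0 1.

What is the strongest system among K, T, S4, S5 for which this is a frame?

K

Reflexive (axiom T): no — 3 is not related to itself.
Transitive (axiom 4): yes — every two-step R-path is closed by a direct edge.
Euclidean (axiom 5): yes — any two successors of a common world are R-related.
So F validates K; T would additionally require R to be reflexive. The strongest is K.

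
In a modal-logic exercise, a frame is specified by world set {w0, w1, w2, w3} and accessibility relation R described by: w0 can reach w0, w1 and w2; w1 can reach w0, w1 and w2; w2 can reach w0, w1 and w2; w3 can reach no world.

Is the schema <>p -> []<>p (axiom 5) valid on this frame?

Yes

By correspondence theory, 5 is valid on a frame iff R is Euclidean.
Euclidean: yes — any two successors of a common world are R-related.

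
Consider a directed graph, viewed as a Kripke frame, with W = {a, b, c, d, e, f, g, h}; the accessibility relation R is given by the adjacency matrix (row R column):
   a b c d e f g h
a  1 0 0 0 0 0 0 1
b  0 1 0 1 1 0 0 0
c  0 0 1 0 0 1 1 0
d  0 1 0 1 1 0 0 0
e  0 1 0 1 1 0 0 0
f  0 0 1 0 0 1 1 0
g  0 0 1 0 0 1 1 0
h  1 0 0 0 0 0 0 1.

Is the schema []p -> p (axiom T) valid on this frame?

Yes

The schema T characterises exactly the reflexive frames.
Reflexive: yes — every world is R-related to itself.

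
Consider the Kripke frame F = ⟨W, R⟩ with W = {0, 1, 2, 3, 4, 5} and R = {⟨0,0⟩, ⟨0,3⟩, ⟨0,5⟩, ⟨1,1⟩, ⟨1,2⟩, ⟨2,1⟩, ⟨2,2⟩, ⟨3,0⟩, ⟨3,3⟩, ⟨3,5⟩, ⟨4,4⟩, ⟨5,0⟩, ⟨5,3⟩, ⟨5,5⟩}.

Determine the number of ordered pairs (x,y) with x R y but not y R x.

R is symmetric; there are no such tuples.

0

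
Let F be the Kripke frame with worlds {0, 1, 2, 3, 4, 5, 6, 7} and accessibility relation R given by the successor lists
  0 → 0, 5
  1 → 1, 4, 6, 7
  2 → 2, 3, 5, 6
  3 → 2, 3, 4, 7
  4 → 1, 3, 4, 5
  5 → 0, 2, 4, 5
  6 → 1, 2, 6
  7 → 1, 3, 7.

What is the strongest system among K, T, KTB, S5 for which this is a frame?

KTB

Reflexive (axiom T): yes — every world is R-related to itself.
Symmetric (axiom B): yes — every pair in R has its reverse in R.
Euclidean (axiom 5): no — 1 R 4 and 1 R 6, but not 4 R 6.
So F validates K, T, KTB; S5 would additionally require R to be Euclidean. The strongest is KTB.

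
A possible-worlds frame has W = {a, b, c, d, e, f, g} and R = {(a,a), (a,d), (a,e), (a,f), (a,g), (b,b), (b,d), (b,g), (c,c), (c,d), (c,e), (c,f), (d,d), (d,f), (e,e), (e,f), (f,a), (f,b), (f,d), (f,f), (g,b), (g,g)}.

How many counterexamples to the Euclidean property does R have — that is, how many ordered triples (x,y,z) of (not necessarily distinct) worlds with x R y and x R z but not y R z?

27

Enumerating: (a,d,a), (a,d,e), (a,d,g), (a,e,a), (a,e,d), (a,e,g), (a,f,e), (a,f,g), (a,g,a), (a,g,d), (a,g,e), (a,g,f), … and 15 more.
Total: 27.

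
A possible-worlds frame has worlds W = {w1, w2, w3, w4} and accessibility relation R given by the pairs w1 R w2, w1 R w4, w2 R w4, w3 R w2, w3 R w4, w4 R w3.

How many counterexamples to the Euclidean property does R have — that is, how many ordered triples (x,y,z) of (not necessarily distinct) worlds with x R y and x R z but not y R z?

Enumerating: (w1,w2,w2), (w1,w4,w2), (w1,w4,w4), (w2,w4,w4), (w3,w2,w2), (w3,w4,w2), (w3,w4,w4), (w4,w3,w3).

8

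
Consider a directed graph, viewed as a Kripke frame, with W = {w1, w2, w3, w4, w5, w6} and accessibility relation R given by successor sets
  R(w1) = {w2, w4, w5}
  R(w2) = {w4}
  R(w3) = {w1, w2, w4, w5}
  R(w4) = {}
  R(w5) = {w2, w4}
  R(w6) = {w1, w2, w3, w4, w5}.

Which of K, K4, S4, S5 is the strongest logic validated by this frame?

Transitive (axiom 4): yes — every two-step R-path is closed by a direct edge.
Reflexive (axiom T): no — w1 is not related to itself.
Euclidean (axiom 5): no — w1 R w2 and w1 R w5, but not w2 R w5.
So F validates K, K4; S4 would additionally require R to be reflexive. The strongest is K4.

K4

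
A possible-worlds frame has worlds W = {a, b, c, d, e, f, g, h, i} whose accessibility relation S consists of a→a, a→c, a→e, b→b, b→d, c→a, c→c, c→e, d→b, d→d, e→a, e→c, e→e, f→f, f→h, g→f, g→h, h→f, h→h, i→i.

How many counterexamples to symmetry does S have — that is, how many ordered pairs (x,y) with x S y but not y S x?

Enumerating: (g,f), (g,h).

2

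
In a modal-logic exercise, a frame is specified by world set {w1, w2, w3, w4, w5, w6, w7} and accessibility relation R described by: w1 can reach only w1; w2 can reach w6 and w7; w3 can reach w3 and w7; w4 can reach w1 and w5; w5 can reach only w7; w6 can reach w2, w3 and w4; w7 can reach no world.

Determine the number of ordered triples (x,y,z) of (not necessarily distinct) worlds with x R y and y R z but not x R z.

Enumerating: (w2,w6,w2), (w2,w6,w3), (w2,w6,w4), (w4,w5,w7), (w6,w2,w6), (w6,w2,w7), (w6,w3,w7), (w6,w4,w1), (w6,w4,w5).

9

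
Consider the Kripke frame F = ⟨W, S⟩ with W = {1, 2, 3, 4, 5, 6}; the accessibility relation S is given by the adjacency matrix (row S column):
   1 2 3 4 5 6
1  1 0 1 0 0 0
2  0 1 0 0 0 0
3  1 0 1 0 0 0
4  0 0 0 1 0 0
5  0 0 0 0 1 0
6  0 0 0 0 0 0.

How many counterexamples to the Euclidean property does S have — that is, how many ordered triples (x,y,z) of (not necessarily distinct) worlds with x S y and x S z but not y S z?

0

S is Euclidean; there are no such tuples.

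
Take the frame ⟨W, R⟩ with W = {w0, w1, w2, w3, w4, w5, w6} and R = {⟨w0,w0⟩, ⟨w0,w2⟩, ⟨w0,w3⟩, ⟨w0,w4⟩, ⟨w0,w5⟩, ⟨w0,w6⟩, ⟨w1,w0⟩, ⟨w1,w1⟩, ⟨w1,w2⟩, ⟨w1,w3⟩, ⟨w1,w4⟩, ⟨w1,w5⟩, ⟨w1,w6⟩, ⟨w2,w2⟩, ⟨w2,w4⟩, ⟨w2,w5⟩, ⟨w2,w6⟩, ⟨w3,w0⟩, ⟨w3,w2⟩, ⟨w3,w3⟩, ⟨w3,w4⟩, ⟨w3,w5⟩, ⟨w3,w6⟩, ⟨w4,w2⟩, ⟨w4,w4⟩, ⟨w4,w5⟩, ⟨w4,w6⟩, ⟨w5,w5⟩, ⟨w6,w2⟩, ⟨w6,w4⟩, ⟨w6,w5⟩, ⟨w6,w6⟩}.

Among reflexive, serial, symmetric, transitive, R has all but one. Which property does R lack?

symmetric

Reflexive: yes — every world is R-related to itself.
Serial: yes — every world has a successor (e.g. w0 R w0).
Symmetric: no — w0 R w2 but not w2 R w0.
Transitive: yes — every two-step R-path is closed by a direct edge.
Only symmetric fails.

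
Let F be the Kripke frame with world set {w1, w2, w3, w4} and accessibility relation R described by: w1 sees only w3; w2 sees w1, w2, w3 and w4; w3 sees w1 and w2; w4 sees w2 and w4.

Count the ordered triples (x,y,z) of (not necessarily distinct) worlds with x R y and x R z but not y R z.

10

Enumerating: (w1,w3,w3), (w2,w1,w1), (w2,w1,w2), (w2,w1,w4), (w2,w3,w3), (w2,w3,w4), (w2,w4,w1), (w2,w4,w3), (w3,w1,w1), (w3,w1,w2).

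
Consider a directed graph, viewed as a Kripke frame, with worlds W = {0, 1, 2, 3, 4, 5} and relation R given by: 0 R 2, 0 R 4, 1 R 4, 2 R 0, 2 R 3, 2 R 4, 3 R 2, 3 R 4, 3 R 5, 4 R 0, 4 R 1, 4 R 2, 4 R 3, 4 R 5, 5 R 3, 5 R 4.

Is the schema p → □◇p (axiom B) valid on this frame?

Yes

The schema B characterises exactly the symmetric frames.
Symmetric: yes — every pair in R has its reverse in R.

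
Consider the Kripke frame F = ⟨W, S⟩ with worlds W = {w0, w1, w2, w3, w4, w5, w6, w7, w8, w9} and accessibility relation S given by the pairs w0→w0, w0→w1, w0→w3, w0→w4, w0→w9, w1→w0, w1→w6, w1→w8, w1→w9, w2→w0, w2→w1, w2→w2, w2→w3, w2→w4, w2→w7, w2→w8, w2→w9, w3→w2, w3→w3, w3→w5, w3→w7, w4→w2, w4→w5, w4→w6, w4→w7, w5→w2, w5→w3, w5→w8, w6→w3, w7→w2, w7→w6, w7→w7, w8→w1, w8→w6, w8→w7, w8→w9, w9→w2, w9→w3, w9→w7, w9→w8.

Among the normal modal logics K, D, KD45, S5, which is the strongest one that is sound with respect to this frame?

D

Serial (axiom D): yes — every world has a successor (e.g. w0 S w0).
Euclidean (axiom 5): no — w0 S w1 and w0 S w3, but not w1 S w3.
Transitive (axiom 4): no — w0 S w1 and w1 S w6, but not w0 S w6.
Reflexive (axiom T): no — w1 is not related to itself.
So F validates K, D; KD45 would additionally require S to be Euclidean and transitive. The strongest is D.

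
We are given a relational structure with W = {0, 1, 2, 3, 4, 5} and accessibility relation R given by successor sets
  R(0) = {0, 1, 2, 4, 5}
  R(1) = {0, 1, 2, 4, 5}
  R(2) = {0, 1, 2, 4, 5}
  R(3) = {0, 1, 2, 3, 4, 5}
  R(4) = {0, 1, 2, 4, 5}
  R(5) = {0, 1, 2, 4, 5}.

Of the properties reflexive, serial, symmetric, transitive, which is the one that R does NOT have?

Reflexive: yes — every world is R-related to itself.
Serial: yes — every world has a successor (e.g. 0 R 0).
Symmetric: no — 3 R 0 but not 0 R 3.
Transitive: yes — every two-step R-path is closed by a direct edge.
Only symmetric fails.

symmetric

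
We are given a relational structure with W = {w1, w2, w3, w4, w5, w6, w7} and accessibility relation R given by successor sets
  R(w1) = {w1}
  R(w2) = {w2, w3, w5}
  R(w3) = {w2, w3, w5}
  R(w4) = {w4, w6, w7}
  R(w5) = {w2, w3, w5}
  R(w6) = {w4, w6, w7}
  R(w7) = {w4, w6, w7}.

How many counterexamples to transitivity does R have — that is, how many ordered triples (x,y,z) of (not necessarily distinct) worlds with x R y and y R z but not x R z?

0

R is transitive; there are no such tuples.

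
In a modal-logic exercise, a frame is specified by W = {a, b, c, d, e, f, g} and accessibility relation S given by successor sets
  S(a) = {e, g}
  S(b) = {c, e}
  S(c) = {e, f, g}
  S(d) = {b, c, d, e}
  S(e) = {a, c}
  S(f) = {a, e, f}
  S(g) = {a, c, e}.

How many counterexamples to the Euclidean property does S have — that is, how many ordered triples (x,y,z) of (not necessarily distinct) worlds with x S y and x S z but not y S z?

32

Enumerating: (a,e,e), (a,e,g), (a,g,g), (b,c,c), (b,e,e), (c,e,e), (c,e,f), (c,e,g), (c,f,g), (c,g,f), (c,g,g), (d,b,b), … and 20 more.
Total: 32.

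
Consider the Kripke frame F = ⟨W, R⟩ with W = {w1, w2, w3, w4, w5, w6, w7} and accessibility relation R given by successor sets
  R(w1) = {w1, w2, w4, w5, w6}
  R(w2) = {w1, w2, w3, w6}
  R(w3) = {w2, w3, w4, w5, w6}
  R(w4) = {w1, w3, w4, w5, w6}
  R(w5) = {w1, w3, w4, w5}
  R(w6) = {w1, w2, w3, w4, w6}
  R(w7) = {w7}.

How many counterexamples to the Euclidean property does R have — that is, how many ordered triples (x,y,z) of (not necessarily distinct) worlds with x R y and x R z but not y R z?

Enumerating: (w1,w2,w4), (w1,w2,w5), (w1,w4,w2), (w1,w5,w2), (w1,w5,w6), (w1,w6,w5), (w2,w1,w3), (w2,w3,w1), (w3,w2,w4), (w3,w2,w5), (w3,w4,w2), (w3,w5,w2), … and 12 more.
Total: 24.

24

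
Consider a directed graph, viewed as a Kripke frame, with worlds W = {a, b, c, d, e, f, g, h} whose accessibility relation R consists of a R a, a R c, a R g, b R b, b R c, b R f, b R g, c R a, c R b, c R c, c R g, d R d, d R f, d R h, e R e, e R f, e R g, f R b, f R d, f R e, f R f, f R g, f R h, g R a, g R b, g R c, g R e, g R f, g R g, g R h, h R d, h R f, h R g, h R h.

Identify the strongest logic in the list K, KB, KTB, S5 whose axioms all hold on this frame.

Symmetric (axiom B): yes — every pair in R has its reverse in R.
Reflexive (axiom T): yes — every world is R-related to itself.
Euclidean (axiom 5): no — b R c and b R f, but not c R f.
So F validates K, KB, KTB; S5 would additionally require R to be Euclidean. The strongest is KTB.

KTB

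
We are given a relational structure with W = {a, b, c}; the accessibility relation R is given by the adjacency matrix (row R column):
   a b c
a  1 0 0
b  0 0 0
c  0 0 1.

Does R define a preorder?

No

Reflexive: no — b is not related to itself.
Transitive: yes — every two-step R-path is closed by a direct edge.
So R is not a preorder.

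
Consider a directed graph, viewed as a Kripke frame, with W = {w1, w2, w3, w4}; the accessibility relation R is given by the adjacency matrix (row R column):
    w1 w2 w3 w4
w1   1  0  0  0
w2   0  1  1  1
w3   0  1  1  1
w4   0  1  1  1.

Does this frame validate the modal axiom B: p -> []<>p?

The schema B characterises exactly the symmetric frames.
Symmetric: yes — every pair in R has its reverse in R.

Yes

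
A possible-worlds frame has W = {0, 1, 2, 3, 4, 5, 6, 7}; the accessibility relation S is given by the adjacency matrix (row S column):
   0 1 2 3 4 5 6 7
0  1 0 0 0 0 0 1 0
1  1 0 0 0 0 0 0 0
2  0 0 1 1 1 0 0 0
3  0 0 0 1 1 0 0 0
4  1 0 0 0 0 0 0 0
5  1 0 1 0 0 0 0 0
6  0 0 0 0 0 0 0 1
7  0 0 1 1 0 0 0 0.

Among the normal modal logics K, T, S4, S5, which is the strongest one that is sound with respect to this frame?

Reflexive (axiom T): no — 1 is not related to itself.
Transitive (axiom 4): no — 0 S 6 and 6 S 7, but not 0 S 7.
Euclidean (axiom 5): no — 2 S 4 and 2 S 3, but not 4 S 3.
So F validates K; T would additionally require S to be reflexive. The strongest is K.

K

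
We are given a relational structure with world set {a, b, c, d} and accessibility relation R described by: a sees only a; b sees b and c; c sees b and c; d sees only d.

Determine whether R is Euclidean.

Yes

Euclidean: yes — any two successors of a common world are R-related.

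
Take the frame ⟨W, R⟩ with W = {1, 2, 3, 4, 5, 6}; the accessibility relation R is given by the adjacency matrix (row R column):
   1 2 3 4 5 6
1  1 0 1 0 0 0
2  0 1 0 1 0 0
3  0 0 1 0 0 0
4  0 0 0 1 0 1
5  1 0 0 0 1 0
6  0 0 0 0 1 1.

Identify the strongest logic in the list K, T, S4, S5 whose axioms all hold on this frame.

Reflexive (axiom T): yes — every world is R-related to itself.
Transitive (axiom 4): no — 2 R 4 and 4 R 6, but not 2 R 6.
Euclidean (axiom 5): no — 1 R 3 and 1 R 1, but not 3 R 1.
So F validates K, T; S4 would additionally require R to be transitive. The strongest is T.

T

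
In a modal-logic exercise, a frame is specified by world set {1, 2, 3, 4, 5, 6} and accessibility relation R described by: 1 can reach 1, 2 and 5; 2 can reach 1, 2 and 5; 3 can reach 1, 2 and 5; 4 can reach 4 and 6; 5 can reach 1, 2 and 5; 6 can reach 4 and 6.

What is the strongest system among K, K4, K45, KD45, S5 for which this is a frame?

Transitive (axiom 4): yes — every two-step R-path is closed by a direct edge.
Euclidean (axiom 5): yes — any two successors of a common world are R-related.
Serial (axiom D): yes — every world has a successor (e.g. 1 R 1).
Reflexive (axiom T): no — 3 is not related to itself.
So F validates K, K4, K45, KD45; S5 would additionally require R to be reflexive. The strongest is KD45.

KD45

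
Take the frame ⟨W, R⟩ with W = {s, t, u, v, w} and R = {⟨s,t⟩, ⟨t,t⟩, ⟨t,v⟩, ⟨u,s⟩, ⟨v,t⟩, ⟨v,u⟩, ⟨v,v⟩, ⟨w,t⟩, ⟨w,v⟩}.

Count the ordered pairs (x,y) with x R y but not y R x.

Enumerating: (s,t), (u,s), (v,u), (w,t), (w,v).

5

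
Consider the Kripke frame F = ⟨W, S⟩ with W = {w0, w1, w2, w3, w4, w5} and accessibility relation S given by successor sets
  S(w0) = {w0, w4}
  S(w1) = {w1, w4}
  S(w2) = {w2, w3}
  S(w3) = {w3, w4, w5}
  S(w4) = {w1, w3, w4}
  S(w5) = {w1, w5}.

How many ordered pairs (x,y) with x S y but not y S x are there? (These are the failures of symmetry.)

Enumerating: (w0,w4), (w2,w3), (w3,w5), (w5,w1).

4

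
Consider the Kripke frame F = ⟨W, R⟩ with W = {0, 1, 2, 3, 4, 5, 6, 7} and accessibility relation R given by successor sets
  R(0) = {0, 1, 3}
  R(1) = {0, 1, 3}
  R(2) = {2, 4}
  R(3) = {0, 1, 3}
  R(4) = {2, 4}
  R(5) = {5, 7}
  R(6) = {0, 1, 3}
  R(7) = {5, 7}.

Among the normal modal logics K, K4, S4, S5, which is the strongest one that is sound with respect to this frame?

K4

Transitive (axiom 4): yes — every two-step R-path is closed by a direct edge.
Reflexive (axiom T): no — 6 is not related to itself.
Euclidean (axiom 5): yes — any two successors of a common world are R-related.
So F validates K, K4; S4 would additionally require R to be reflexive. The strongest is K4.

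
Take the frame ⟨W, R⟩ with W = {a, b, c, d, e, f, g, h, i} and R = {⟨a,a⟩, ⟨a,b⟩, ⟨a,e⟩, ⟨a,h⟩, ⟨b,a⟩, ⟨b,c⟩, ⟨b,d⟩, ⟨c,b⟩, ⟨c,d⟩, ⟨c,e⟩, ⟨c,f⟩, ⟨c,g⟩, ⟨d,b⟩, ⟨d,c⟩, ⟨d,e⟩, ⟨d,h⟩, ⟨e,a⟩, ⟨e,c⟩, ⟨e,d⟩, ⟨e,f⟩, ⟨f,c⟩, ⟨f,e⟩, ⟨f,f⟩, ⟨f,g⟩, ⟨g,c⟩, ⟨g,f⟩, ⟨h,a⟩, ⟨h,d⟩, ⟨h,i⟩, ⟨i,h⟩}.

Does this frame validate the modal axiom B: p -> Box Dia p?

Yes

Axiom B corresponds to the accessibility relation being symmetric.
Symmetric: yes — every pair in R has its reverse in R.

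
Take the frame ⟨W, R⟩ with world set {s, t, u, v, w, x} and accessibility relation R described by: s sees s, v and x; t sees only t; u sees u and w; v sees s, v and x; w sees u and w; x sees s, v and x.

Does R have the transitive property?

Yes

Transitive: yes — every two-step R-path is closed by a direct edge.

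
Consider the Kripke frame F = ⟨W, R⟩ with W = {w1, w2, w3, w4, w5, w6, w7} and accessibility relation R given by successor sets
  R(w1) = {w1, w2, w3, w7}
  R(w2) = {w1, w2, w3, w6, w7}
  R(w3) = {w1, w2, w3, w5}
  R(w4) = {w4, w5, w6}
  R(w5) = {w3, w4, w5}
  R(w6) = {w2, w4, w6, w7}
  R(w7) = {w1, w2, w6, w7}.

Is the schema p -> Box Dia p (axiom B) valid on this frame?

Yes

By correspondence theory, B is valid on a frame iff R is symmetric.
Symmetric: yes — every pair in R has its reverse in R.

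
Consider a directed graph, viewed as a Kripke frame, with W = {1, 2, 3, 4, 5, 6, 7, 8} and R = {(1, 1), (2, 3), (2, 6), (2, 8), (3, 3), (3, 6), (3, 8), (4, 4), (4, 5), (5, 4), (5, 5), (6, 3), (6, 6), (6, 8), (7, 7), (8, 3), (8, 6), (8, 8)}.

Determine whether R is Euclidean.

Yes

Euclidean: yes — any two successors of a common world are R-related.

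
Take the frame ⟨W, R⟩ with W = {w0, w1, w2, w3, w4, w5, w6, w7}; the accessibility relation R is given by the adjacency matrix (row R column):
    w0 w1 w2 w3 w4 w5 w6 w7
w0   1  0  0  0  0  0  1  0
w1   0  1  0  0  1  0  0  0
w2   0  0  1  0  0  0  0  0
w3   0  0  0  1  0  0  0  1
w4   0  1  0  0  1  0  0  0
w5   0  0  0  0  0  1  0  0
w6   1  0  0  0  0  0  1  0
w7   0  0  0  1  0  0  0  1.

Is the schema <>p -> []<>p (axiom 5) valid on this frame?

Yes

The schema 5 characterises exactly the Euclidean frames.
Euclidean: yes — any two successors of a common world are R-related.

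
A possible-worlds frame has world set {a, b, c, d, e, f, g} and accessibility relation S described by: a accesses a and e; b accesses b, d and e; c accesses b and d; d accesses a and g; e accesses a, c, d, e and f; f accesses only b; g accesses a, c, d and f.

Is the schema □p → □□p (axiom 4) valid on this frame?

Axiom 4 corresponds to the accessibility relation being transitive.
Transitive: no — a S e and e S c, but not a S c.

No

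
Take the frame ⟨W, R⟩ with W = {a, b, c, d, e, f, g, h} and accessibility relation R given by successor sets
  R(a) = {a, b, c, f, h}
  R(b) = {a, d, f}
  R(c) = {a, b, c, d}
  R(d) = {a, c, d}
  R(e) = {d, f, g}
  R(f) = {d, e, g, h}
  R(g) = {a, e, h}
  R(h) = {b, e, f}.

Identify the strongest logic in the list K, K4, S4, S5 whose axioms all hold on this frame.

K

Transitive (axiom 4): no — a R b and b R d, but not a R d.
Reflexive (axiom T): no — b is not related to itself.
Euclidean (axiom 5): no — a R b and a R c, but not b R c.
So F validates K; K4 would additionally require R to be transitive. The strongest is K.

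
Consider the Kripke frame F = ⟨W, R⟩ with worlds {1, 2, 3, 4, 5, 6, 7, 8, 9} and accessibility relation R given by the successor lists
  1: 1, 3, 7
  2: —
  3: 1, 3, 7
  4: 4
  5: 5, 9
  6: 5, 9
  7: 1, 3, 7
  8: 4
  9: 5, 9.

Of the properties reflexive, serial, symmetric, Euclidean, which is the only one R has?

Reflexive: no — 2 is not related to itself.
Serial: no — 2 has no R-successor.
Symmetric: no — 6 R 5 but not 5 R 6.
Euclidean: yes — any two successors of a common world are R-related.
Only Euclidean holds.

Euclidean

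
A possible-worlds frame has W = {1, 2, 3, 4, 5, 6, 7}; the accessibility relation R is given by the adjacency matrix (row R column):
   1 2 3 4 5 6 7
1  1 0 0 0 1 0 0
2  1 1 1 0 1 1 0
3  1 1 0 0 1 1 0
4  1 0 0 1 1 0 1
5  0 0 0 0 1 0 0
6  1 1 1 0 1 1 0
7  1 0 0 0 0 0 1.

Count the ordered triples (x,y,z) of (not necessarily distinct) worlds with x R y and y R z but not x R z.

3

Enumerating: (3,2,3), (3,6,3), (7,1,5).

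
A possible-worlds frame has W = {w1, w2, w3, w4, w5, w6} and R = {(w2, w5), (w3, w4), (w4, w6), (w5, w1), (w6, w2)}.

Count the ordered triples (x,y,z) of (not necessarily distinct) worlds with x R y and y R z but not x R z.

4

Enumerating: (w2,w5,w1), (w3,w4,w6), (w4,w6,w2), (w6,w2,w5).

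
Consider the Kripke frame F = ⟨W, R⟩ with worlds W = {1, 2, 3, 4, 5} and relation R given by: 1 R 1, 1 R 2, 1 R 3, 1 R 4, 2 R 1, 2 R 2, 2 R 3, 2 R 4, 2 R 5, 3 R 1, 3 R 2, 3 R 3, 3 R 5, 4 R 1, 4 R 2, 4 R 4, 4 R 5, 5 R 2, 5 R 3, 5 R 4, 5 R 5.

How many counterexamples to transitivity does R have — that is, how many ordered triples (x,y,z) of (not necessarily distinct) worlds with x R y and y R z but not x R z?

12

Enumerating: (1,2,5), (1,3,5), (1,4,5), (3,1,4), (3,2,4), (3,5,4), (4,1,3), (4,2,3), (4,5,3), (5,2,1), (5,3,1), (5,4,1).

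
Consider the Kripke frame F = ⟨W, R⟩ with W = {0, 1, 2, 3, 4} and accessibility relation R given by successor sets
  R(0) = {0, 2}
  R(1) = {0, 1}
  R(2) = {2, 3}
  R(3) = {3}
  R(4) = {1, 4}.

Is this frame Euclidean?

No

Euclidean: no — 0 R 2 and 0 R 0, but not 2 R 0.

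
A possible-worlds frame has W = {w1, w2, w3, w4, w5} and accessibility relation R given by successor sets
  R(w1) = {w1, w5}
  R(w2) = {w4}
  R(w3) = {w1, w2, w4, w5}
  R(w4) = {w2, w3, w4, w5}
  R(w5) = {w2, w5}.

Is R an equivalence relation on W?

No

Reflexive: no — w2 is not related to itself.
Symmetric: no — w1 R w5 but not w5 R w1.
Transitive: no — w1 R w5 and w5 R w2, but not w1 R w2.
So R is not an equivalence relation.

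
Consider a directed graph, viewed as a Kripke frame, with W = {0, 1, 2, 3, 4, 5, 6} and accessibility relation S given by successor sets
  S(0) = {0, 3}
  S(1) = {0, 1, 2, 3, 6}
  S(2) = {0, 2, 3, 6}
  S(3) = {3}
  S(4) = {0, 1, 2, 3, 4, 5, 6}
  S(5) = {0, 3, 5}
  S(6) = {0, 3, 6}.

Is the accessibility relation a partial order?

Reflexive: yes — every world is S-related to itself.
Transitive: yes — every two-step S-path is closed by a direct edge.
Antisymmetric: yes — no distinct pair is related both ways.
So S is a partial order.

Yes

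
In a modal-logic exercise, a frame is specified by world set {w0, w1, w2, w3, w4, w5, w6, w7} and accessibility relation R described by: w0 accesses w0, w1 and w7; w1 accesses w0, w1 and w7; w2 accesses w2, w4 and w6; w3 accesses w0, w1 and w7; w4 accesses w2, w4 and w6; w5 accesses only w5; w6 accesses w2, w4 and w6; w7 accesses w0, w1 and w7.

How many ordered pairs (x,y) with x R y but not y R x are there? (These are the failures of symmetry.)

3

Enumerating: (w3,w0), (w3,w1), (w3,w7).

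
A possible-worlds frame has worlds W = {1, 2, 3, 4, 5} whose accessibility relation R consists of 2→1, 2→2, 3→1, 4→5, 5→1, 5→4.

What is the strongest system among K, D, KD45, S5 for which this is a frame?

Serial (axiom D): no — 1 has no R-successor.
Euclidean (axiom 5): no — 5 R 1 and 5 R 4, but not 1 R 4.
Transitive (axiom 4): no — 4 R 5 and 5 R 1, but not 4 R 1.
Reflexive (axiom T): no — 1 is not related to itself.
So F validates K; D would additionally require R to be serial. The strongest is K.

K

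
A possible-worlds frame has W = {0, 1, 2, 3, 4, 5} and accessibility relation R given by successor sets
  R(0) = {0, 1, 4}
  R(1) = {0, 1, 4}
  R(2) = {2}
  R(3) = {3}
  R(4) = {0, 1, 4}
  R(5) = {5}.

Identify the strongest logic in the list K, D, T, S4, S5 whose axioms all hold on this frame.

S5

Serial (axiom D): yes — every world has a successor (e.g. 0 R 0).
Reflexive (axiom T): yes — every world is R-related to itself.
Transitive (axiom 4): yes — every two-step R-path is closed by a direct edge.
Euclidean (axiom 5): yes — any two successors of a common world are R-related.
So F validates K, D, T, S4, S5. The strongest is S5.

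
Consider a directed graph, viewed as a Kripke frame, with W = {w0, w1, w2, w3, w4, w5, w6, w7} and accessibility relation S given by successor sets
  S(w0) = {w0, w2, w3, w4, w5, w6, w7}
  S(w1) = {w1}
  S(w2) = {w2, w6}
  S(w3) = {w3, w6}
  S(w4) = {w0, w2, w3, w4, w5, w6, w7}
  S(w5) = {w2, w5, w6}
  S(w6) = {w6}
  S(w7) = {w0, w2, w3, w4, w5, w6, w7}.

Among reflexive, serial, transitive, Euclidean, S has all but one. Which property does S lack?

Reflexive: yes — every world is S-related to itself.
Serial: yes — every world has a successor (e.g. w0 S w0).
Transitive: yes — every two-step S-path is closed by a direct edge.
Euclidean: no — w0 S w2 and w0 S w3, but not w2 S w3.
Only Euclidean fails.

Euclidean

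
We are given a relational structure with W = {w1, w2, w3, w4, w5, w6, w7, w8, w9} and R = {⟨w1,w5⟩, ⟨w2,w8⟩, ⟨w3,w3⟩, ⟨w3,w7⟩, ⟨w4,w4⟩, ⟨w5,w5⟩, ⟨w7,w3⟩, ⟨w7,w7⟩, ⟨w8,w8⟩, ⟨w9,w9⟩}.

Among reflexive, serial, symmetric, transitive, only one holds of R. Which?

transitive

Reflexive: no — w1 is not related to itself.
Serial: no — w6 has no R-successor.
Symmetric: no — w1 R w5 but not w5 R w1.
Transitive: yes — every two-step R-path is closed by a direct edge.
Only transitive holds.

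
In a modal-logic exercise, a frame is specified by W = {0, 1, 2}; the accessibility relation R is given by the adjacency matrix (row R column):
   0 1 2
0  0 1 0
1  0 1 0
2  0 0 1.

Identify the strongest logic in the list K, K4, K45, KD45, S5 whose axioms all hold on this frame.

KD45

Transitive (axiom 4): yes — every two-step R-path is closed by a direct edge.
Euclidean (axiom 5): yes — any two successors of a common world are R-related.
Serial (axiom D): yes — every world has a successor (e.g. 0 R 1).
Reflexive (axiom T): no — 0 is not related to itself.
So F validates K, K4, K45, KD45; S5 would additionally require R to be reflexive. The strongest is KD45.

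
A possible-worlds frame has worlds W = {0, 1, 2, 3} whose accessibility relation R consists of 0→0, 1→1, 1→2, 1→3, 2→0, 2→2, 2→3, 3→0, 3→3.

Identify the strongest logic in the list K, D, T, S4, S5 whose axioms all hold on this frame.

T

Serial (axiom D): yes — every world has a successor (e.g. 0 R 0).
Reflexive (axiom T): yes — every world is R-related to itself.
Transitive (axiom 4): no — 1 R 2 and 2 R 0, but not 1 R 0.
Euclidean (axiom 5): no — 1 R 3 and 1 R 2, but not 3 R 2.
So F validates K, D, T; S4 would additionally require R to be transitive. The strongest is T.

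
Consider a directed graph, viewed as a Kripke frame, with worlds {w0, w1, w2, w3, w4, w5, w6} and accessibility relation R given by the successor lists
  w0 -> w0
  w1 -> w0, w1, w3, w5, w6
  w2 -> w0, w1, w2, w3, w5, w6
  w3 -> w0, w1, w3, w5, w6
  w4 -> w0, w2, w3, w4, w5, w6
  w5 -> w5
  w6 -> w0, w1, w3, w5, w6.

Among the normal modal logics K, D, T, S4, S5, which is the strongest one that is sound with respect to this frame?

Serial (axiom D): yes — every world has a successor (e.g. w0 R w0).
Reflexive (axiom T): yes — every world is R-related to itself.
Transitive (axiom 4): no — w4 R w2 and w2 R w1, but not w4 R w1.
Euclidean (axiom 5): no — w1 R w0 and w1 R w3, but not w0 R w3.
So F validates K, D, T; S4 would additionally require R to be transitive. The strongest is T.

T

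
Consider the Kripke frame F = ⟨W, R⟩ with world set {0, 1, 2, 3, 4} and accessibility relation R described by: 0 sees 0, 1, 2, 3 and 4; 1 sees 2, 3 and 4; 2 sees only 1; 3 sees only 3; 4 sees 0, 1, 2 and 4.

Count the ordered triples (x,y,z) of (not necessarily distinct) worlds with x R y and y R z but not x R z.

Enumerating: (1,2,1), (1,4,0), (1,4,1), (2,1,2), (2,1,3), (2,1,4), (4,0,3), (4,1,3).

8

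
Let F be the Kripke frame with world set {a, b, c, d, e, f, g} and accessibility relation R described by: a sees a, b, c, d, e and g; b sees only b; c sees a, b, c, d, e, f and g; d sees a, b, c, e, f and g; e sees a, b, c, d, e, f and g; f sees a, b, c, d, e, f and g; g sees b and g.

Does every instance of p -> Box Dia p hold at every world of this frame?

No

The schema B characterises exactly the symmetric frames.
Symmetric: no — a R b but not b R a.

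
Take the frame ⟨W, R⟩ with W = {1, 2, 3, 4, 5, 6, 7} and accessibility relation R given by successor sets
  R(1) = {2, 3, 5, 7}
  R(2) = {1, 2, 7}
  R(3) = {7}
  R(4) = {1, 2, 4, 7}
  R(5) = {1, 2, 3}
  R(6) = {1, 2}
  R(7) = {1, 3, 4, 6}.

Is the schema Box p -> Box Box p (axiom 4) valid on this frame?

The schema 4 characterises exactly the transitive frames.
Transitive: no — 1 R 7 and 7 R 4, but not 1 R 4.

No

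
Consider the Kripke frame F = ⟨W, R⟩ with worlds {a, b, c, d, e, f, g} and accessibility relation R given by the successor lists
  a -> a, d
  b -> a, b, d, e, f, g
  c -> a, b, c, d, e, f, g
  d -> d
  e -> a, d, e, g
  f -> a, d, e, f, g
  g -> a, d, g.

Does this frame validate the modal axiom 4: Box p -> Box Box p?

Yes

By correspondence theory, 4 is valid on a frame iff R is transitive.
Transitive: yes — every two-step R-path is closed by a direct edge.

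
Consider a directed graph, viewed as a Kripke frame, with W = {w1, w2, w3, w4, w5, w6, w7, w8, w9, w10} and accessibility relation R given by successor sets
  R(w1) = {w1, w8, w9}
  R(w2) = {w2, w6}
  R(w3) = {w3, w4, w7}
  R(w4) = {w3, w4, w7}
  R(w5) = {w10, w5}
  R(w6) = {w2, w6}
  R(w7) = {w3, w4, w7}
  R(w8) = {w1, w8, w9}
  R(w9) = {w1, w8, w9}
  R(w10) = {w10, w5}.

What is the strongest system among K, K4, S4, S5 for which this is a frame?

Transitive (axiom 4): yes — every two-step R-path is closed by a direct edge.
Reflexive (axiom T): yes — every world is R-related to itself.
Euclidean (axiom 5): yes — any two successors of a common world are R-related.
So F validates K, K4, S4, S5. The strongest is S5.

S5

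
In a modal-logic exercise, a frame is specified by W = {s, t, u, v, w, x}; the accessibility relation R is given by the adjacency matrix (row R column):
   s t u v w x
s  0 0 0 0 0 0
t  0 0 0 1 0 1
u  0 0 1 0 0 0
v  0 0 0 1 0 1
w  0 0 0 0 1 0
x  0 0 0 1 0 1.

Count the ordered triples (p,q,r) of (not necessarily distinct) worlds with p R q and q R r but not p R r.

0

R is transitive; there are no such tuples.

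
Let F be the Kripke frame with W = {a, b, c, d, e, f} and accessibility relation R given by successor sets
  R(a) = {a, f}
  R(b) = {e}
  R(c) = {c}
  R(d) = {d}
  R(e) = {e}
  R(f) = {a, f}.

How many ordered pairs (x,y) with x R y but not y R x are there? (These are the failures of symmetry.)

1

Enumerating: (b,e).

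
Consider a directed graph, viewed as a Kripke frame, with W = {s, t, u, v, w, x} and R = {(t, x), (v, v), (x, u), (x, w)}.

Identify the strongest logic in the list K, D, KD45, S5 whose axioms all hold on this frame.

Serial (axiom D): no — s has no R-successor.
Euclidean (axiom 5): no — x R u and x R w, but not u R w.
Transitive (axiom 4): no — t R x and x R u, but not t R u.
Reflexive (axiom T): no — s is not related to itself.
So F validates K; D would additionally require R to be serial. The strongest is K.

K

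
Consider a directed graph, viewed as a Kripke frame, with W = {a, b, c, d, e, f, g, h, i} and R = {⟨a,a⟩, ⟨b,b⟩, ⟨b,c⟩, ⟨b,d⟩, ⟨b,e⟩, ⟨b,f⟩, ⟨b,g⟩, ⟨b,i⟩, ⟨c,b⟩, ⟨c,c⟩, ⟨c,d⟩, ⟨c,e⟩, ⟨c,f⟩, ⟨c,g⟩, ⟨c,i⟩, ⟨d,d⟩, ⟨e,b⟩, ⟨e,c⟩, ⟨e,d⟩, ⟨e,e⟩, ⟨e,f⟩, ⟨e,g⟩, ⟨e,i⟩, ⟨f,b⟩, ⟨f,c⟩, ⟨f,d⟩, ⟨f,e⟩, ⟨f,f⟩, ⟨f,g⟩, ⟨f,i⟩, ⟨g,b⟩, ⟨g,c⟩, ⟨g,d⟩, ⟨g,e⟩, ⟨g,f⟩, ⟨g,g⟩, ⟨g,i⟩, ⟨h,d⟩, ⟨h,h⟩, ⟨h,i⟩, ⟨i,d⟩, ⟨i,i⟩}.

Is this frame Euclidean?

Euclidean: no — b R d and b R c, but not d R c.

No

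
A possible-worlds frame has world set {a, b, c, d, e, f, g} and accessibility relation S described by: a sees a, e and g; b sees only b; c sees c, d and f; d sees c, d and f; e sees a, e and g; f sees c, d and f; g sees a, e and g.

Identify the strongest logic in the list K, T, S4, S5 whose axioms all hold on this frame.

Reflexive (axiom T): yes — every world is S-related to itself.
Transitive (axiom 4): yes — every two-step S-path is closed by a direct edge.
Euclidean (axiom 5): yes — any two successors of a common world are S-related.
So F validates K, T, S4, S5. The strongest is S5.

S5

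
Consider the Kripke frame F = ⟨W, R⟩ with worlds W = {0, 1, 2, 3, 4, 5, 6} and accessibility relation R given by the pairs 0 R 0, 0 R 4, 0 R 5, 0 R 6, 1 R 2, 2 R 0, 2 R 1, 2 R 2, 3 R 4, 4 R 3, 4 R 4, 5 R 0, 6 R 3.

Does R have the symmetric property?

No

Symmetric: no — 0 R 4 but not 4 R 0.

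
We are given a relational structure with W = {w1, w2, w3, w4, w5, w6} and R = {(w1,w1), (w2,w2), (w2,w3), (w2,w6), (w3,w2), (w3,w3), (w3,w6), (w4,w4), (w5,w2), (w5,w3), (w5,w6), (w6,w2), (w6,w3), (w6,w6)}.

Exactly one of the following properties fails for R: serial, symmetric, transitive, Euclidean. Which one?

symmetric

Serial: yes — every world has a successor (e.g. w1 R w1).
Symmetric: no — w5 R w2 but not w2 R w5.
Transitive: yes — every two-step R-path is closed by a direct edge.
Euclidean: yes — any two successors of a common world are R-related.
Only symmetric fails.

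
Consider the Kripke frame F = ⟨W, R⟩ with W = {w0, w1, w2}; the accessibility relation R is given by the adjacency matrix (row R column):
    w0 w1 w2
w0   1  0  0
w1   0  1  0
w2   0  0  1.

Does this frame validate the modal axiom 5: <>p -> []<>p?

Yes

The schema 5 characterises exactly the Euclidean frames.
Euclidean: yes — any two successors of a common world are R-related.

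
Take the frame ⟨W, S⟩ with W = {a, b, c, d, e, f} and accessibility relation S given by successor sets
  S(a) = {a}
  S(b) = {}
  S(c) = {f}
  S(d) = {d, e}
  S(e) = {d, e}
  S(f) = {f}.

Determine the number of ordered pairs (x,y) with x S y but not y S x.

Enumerating: (c,f).

1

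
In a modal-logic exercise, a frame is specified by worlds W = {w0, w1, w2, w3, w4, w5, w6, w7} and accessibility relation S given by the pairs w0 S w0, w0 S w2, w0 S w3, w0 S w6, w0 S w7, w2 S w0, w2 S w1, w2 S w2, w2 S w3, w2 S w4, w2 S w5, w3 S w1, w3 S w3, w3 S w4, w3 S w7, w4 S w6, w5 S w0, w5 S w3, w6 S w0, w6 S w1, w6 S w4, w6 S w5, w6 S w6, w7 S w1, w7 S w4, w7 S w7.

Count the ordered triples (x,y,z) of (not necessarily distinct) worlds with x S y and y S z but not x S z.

30

Enumerating: (w0,w2,w1), (w0,w2,w4), (w0,w2,w5), (w0,w3,w1), (w0,w3,w4), (w0,w6,w1), (w0,w6,w4), (w0,w6,w5), (w0,w7,w1), (w0,w7,w4), (w2,w0,w6), (w2,w0,w7), … and 18 more.
Total: 30.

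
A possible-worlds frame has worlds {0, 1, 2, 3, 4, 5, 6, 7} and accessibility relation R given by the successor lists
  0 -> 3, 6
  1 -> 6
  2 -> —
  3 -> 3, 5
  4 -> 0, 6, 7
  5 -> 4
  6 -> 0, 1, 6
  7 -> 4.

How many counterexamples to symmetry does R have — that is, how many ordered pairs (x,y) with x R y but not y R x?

Enumerating: (0,3), (3,5), (4,0), (4,6), (5,4).

5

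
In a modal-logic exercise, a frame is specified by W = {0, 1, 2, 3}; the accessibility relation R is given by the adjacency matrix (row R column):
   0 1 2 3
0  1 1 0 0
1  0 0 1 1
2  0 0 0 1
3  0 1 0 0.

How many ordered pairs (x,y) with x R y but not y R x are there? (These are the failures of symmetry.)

Enumerating: (0,1), (1,2), (2,3).

3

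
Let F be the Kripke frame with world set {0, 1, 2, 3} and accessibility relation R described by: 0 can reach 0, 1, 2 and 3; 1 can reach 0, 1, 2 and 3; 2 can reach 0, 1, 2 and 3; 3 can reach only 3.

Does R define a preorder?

Yes

Reflexive: yes — every world is R-related to itself.
Transitive: yes — every two-step R-path is closed by a direct edge.
So R is a preorder.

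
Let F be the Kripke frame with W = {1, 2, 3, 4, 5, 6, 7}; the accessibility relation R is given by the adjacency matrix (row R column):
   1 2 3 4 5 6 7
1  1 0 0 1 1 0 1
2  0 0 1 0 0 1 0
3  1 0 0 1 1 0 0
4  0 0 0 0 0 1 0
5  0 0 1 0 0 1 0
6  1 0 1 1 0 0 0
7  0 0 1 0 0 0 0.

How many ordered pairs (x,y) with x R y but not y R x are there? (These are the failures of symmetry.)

11

Enumerating: (1,4), (1,5), (1,7), (2,3), (2,6), (3,1), (3,4), (5,6), (6,1), (6,3), (7,3).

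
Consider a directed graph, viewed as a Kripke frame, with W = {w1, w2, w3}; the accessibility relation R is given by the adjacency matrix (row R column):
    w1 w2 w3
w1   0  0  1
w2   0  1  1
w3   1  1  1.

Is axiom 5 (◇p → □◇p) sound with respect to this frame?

By correspondence theory, 5 is valid on a frame iff R is Euclidean.
Euclidean: no — w3 R w1 and w3 R w2, but not w1 R w2.

No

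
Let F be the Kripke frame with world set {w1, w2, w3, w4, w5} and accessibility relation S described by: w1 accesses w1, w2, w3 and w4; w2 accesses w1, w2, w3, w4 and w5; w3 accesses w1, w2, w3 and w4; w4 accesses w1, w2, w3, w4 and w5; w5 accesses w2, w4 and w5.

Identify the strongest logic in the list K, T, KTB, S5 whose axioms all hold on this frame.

Reflexive (axiom T): yes — every world is S-related to itself.
Symmetric (axiom B): yes — every pair in S has its reverse in S.
Euclidean (axiom 5): no — w2 S w1 and w2 S w5, but not w1 S w5.
So F validates K, T, KTB; S5 would additionally require S to be Euclidean. The strongest is KTB.

KTB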